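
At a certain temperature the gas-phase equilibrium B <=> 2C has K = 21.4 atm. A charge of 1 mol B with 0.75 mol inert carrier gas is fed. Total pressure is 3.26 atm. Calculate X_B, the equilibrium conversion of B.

X = 0.835

Take 1 mol B as basis and let X be its fractional conversion, so ξ = X.
Mole table: n_B = 1 − X; n_C = 2X; n_I = 0.75 (inert).
Summing: n_T = 1.75 + X.
y_i = n_i/n_T, p_i = y_i·P. K = p_C^2 / (p_B).
Setting this equal to 21.4 atm and taking the physical root (0 < X < 1) gives X = 0.835.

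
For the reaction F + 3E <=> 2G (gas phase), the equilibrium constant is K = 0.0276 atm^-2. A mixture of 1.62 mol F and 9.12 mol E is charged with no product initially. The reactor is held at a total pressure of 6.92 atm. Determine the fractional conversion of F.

Let X = conversion of F (basis 1.62 mol F); extent of reaction ξ = 1.62X.
Mole table: n_F = 1.62 − 1.62X; n_E = 9.12 − 4.86X; n_G = 3.24X.
n_T = Σnᵢ = 10.7 − 3.24X.
With p_i = (n_i/n_T)P, K = p_G^2 / (p_F p_E^3).
Setting this equal to 0.0276 atm^-2 and taking the physical root (0 < X < 1) gives X = 0.552.

X = 0.552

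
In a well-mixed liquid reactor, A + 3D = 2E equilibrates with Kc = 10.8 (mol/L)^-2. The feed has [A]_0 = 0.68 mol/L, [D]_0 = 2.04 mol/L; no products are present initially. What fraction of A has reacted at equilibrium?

X = 0.662

Let X = conversion of A; extent ξ = 0.68·X mol/L.
Concentrations: [A] = 0.68 − 0.68X; [D] = 2.04 − 2.04X; [E] = 1.36X.
Kc = [E]^2 / ([A] [D]^3).
Solving Kc = 10.8 for X ∈ (0,1): X = 0.662.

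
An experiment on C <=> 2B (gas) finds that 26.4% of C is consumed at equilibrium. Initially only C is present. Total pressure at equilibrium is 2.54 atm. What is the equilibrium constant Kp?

Kp = 0.761 atm

Take 1 mol C as basis and let X be its fractional conversion, so ξ = X.
Mole table: n_C = 1 − X; n_B = 2X.
n_T = Σnᵢ = 1 + X.
At X = 0.264: n_C = 0.736, n_B = 0.528, n_T = 1.26.
p_i = (n_i/n_T)·P. Kp = p_B^2 / (p_C) = 0.761 atm.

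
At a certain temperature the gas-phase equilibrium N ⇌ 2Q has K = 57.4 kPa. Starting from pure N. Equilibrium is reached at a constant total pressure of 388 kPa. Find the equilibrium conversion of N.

X = 0.189

Let X = conversion of N (basis 1 mol N); extent of reaction ξ = X.
Species balance: n_N = 1 − X; n_Q = 2X.
Total moles n_T = 1 + X.
With p_i = (n_i/n_T)P, K = p_Q^2 / (p_N).
Equating to 57.4 kPa and solving on 0 < X < 1: X = 0.189.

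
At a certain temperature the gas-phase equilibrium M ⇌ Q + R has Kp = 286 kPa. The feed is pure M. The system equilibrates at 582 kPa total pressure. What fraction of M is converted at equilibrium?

Basis: 1 mol M initially; let X = conversion of M. Extent ξ = X.
At extent ξ: n_M = 1 − X; n_Q = X; n_R = X.
n_T = Σnᵢ = 1 + X.
y_i = n_i/n_T, p_i = y_i·P. Kp = p_Q p_R / (p_M).
Substituting and setting equal to 286 kPa gives a polynomial in X; the root in (0,1) is X = 0.574.

X = 0.574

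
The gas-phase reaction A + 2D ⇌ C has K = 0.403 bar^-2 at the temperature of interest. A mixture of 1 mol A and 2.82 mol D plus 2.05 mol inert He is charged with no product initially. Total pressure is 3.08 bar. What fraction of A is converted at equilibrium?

Basis: 1 mol A initially; let X = conversion of A. Extent ξ = X.
Moles: n_A = 1 − X; n_D = 2.82 − 2X; n_C = X; n_I = 2.05 (inert).
n_T = Σnᵢ = 5.87 − 2X.
y_i = n_i/n_T, p_i = y_i·P. K = p_C / (p_A p_D^2).
Substituting and setting equal to 0.403 bar^-2 gives a polynomial in X; the root in (0,1) is X = 0.383.

X = 0.383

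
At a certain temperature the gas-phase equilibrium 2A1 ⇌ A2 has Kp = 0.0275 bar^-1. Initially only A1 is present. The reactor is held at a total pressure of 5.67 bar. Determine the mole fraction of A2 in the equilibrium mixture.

Let X = conversion of A1 (basis 1 mol A1); extent of reaction ξ = 0.5X.
Species balance: n_A1 = 1 − X; n_A2 = 0.5X.
Total moles n_T = 1 − 0.5X.
Mole fractions y_i = n_i/n_T; Kp = p_A2 / (p_A1^2) with p_i = y_i·P.
This yields a degree-2 equation in X; solving on (0,1), X = 0.215.
Then n_A2 = 0.108, n_T = 0.892, so y_A2 = 0.121.

y_A2 = 0.121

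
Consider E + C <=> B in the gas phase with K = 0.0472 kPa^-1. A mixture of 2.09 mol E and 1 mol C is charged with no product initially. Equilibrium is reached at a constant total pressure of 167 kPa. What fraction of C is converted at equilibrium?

X = 0.815

Let X = conversion of C (basis 1 mol C); extent of reaction ξ = X.
Mole table: n_E = 2.09 − X; n_C = 1 − X; n_B = X.
n_T = Σnᵢ = 3.09 − X.
With p_i = (n_i/n_T)P, K = p_B / (p_E p_C).
Setting this equal to 0.0472 kPa^-1 and taking the physical root (0 < X < 1) gives X = 0.815.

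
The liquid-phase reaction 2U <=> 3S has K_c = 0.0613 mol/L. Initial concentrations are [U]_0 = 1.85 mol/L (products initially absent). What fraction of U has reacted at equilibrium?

X = 0.187

Let X = conversion of U; extent ξ = 1.85X/2 mol/L.
Concentrations: [U] = 1.85 − 1.85X; [S] = 2.78X.
K_c = [S]^3 / ([U]^2).
Solving K_c = 0.0613 for X ∈ (0,1): X = 0.187.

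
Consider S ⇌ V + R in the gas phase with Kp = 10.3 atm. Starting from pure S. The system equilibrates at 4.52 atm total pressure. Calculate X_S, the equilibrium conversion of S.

X = 0.834

Take 1 mol S as basis and let X be its fractional conversion, so ξ = X.
Mole table: n_S = 1 − X; n_V = X; n_R = X.
Total moles n_T = 1 + X.
With p_i = (n_i/n_T)P, Kp = p_V p_R / (p_S).
Equating to 10.3 atm and solving on 0 < X < 1: X = 0.834.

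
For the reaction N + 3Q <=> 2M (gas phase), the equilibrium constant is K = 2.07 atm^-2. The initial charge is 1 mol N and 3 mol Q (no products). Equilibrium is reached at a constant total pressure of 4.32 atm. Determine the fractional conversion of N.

X = 0.668

Take 1 mol N as basis and let X be its fractional conversion, so ξ = X.
Species balance: n_N = 1 − X; n_Q = 3 − 3X; n_M = 2X.
n_T = Σnᵢ = 4 − 2X.
y_i = n_i/n_T, p_i = y_i·P. K = p_M^2 / (p_N p_Q^3).
This yields a degree-4 equation in X; solving on (0,1), X = 0.668.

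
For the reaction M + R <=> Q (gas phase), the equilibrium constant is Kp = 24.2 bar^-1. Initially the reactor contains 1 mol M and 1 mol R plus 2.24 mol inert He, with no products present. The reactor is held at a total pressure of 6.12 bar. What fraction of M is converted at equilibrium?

X = 0.860

Basis: 1 mol M initially; let X = conversion of M. Extent ξ = X.
Species balance: n_M = 1 − X; n_R = 1 − X; n_Q = X; n_I = 2.24 (inert).
Total moles n_T = 4.24 − X.
y_i = n_i/n_T, p_i = y_i·P. Kp = p_Q / (p_M p_R).
Substituting and setting equal to 24.2 bar^-1 gives a polynomial in X; the root in (0,1) is X = 0.860.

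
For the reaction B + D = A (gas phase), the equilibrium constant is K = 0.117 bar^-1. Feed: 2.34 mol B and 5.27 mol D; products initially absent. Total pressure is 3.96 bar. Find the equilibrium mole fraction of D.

y_D = 0.668

Take 2.34 mol B as basis and let X be its fractional conversion, so ξ = 2.34X.
Species balance: n_B = 2.34 − 2.34X; n_D = 5.27 − 2.34X; n_A = 2.34X.
Total moles n_T = 7.61 − 2.34X.
Mole fractions y_i = n_i/n_T; K = p_A / (p_B p_D) with p_i = y_i·P.
Substituting and setting equal to 0.117 bar^-1 gives a polynomial in X; the root in (0,1) is X = 0.236.
Then n_D = 4.72, n_T = 7.06, so y_D = 0.668.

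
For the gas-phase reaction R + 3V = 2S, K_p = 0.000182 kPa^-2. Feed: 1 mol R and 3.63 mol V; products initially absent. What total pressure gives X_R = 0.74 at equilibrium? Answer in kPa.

P = 405 kPa

Take 1 mol R as basis and let X be its fractional conversion, so ξ = X.
At extent ξ: n_R = 1 − X; n_V = 3.63 − 3X; n_S = 2X.
Summing: n_T = 4.63 − 2X.
K_p = p_S^2 / (p_R p_V^3) with p_i = (n_i/n_T)·P.
At X = 0.74: the mole-fraction product g(X) = Π y_i^ν_i = 29.82. Since K_p = g(X)·P^{-2}, P = (g/K_p)^(1/2) = (29.82/0.000182)^(1/2) = 405 kPa.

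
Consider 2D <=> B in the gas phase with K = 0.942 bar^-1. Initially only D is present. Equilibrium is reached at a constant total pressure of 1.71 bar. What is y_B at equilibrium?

y_B = 0.464

Let X = conversion of D (basis 1 mol D); extent of reaction ξ = 0.5X.
Species balance: n_D = 1 − X; n_B = 0.5X.
n_T = Σnᵢ = 1 − 0.5X.
y_i = n_i/n_T, p_i = y_i·P. K = p_B / (p_D^2).
Equating to 0.942 bar^-1 and solving on 0 < X < 1: X = 0.633.
Then n_B = 0.317, n_T = 0.683, so y_B = 0.464.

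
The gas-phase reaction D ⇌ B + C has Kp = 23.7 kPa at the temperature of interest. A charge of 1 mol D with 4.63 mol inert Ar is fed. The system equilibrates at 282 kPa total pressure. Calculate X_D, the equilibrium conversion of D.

Basis: 1 mol D initially; let X = conversion of D. Extent ξ = X.
At extent ξ: n_D = 1 − X; n_B = X; n_C = X; n_I = 4.63 (inert).
Total moles n_T = 5.63 + X.
With p_i = (n_i/n_T)P, Kp = p_B p_C / (p_D).
This yields a degree-2 equation in X; solving on (0,1), X = 0.505.

X = 0.505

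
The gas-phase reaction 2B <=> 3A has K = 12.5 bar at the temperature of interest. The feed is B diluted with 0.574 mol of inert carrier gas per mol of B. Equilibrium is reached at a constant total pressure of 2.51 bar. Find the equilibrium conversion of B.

Take 1 mol B as basis and let X be its fractional conversion, so ξ = 0.5X.
Mole table: n_B = 1 − X; n_A = 1.5X; n_I = 0.574 (inert).
n_T = Σnᵢ = 1.57 + 0.5X.
y_i = n_i/n_T, p_i = y_i·P. K = p_A^3 / (p_B^2).
This yields a degree-3 equation in X; solving on (0,1), X = 0.672.

X = 0.672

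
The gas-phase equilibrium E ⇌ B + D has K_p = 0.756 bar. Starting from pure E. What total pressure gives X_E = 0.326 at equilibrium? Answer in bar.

P = 6.36 bar

Basis: 1 mol E initially; let X = conversion of E. Extent ξ = X.
Species balance: n_E = 1 − X; n_B = X; n_D = X.
Total moles n_T = 1 + X.
K_p = p_B p_D / (p_E) with p_i = (n_i/n_T)·P.
At X = 0.326: the mole-fraction product g(X) = Π y_i^ν_i = 0.1189. Since K_p = g(X)·P^{1}, P = (K_p/g)^(1/1) = (0.756/0.1189)^(1/1) = 6.36 bar.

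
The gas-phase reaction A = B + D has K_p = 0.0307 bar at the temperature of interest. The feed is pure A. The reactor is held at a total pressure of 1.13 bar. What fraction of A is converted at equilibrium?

Take 1 mol A as basis and let X be its fractional conversion, so ξ = X.
At extent ξ: n_A = 1 − X; n_B = X; n_D = X.
Summing: n_T = 1 + X.
y_i = n_i/n_T, p_i = y_i·P. K_p = p_B p_D / (p_A).
Equating to 0.0307 bar and solving on 0 < X < 1: X = 0.163.

X = 0.163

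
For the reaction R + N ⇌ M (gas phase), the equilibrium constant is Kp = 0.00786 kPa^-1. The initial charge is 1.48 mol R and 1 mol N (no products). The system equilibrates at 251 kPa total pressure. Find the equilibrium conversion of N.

Let X = conversion of N (basis 1 mol N); extent of reaction ξ = X.
Species balance: n_R = 1.48 − X; n_N = 1 − X; n_M = X.
Total moles n_T = 2.48 − X.
y_i = n_i/n_T, p_i = y_i·P. Kp = p_M / (p_R p_N).
This yields a degree-2 equation in X; solving on (0,1), X = 0.495.

X = 0.495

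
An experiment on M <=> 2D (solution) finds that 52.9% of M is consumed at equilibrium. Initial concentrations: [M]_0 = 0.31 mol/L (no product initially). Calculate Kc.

Let X = conversion of M.
Concentrations: [M] = 0.31 − 0.31X; [D] = 0.62X.
At X = 0.529: [M] = 0.146, [D] = 0.328.
Kc = [D]^2 / ([M]) = 0.737 mol/L.

Kc = 0.737 mol/L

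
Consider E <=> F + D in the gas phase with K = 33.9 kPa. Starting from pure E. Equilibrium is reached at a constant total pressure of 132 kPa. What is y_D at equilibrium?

Basis: 1 mol E initially; let X = conversion of E. Extent ξ = X.
At extent ξ: n_E = 1 − X; n_F = X; n_D = X.
Total moles n_T = 1 + X.
Mole fractions y_i = n_i/n_T; K = p_F p_D / (p_E) with p_i = y_i·P.
Setting this equal to 33.9 kPa and taking the physical root (0 < X < 1) gives X = 0.452.
Then n_D = 0.452, n_T = 1.45, so y_D = 0.311.

y_D = 0.311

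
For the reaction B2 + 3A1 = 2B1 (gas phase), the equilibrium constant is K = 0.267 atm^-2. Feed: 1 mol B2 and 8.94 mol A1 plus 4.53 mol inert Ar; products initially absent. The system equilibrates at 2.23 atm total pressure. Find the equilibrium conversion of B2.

X = 0.560

Let X = conversion of B2 (basis 1 mol B2); extent of reaction ξ = X.
Species balance: n_B2 = 1 − X; n_A1 = 8.94 − 3X; n_B1 = 2X; n_I = 4.53 (inert).
Total moles n_T = 14.5 − 2X.
y_i = n_i/n_T, p_i = y_i·P. K = p_B1^2 / (p_B2 p_A1^3).
Setting this equal to 0.267 atm^-2 and taking the physical root (0 < X < 1) gives X = 0.560.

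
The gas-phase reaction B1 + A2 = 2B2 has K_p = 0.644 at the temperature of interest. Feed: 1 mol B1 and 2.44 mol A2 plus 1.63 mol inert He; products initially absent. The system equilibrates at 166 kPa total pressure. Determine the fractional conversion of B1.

Let X = conversion of B1 (basis 1 mol B1); extent of reaction ξ = X.
Mole table: n_B1 = 1 − X; n_A2 = 2.44 − X; n_B2 = 2X; n_I = 1.63 (inert).
n_T stays at 5.07 (no change in mole number).
With p_i = (n_i/n_T)P, K_p = p_B2^2 / (p_B1 p_A2).
Equating to 0.644 and solving on 0 < X < 1: X = 0.430.

X = 0.430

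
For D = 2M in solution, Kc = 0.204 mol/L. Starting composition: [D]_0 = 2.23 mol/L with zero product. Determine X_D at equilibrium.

X = 0.140

Let X = conversion of D; extent ξ = 2.23·X mol/L.
Concentrations: [D] = 2.23 − 2.23X; [M] = 4.46X.
Kc = [M]^2 / ([D]).
Equating to 0.204 mol/L: the physical root is X = 0.140.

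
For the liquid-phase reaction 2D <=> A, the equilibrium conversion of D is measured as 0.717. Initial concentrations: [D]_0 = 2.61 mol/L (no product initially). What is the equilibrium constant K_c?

Let X = conversion of D.
Concentrations: [D] = 2.61 − 2.61X; [A] = 1.3X.
At X = 0.717: [D] = 0.739, [A] = 0.936.
K_c = [A] / ([D]^2) = 1.72 L/mol.

K_c = 1.72 L/mol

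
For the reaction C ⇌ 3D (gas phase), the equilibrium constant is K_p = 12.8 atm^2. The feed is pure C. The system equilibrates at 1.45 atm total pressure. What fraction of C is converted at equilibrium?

Basis: 1 mol C initially; let X = conversion of C. Extent ξ = X.
Species balance: n_C = 1 − X; n_D = 3X.
Total moles n_T = 1 + 2X.
With p_i = (n_i/n_T)P, K_p = p_D^3 / (p_C).
Substituting and setting equal to 12.8 atm^2 gives a polynomial in X; the root in (0,1) is X = 0.721.

X = 0.721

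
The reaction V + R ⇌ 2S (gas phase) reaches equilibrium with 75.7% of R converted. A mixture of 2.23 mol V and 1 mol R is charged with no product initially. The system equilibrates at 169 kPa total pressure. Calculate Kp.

Basis: 1 mol R initially; let X = conversion of R. Extent ξ = X.
At extent ξ: n_V = 2.23 − X; n_R = 1 − X; n_S = 2X.
Total moles n_T = 3.23 (Δν = 0, constant).
At X = 0.757: n_V = 1.47, n_R = 0.243, n_S = 1.51, n_T = 3.23.
p_i = (n_i/n_T)·P. Kp = p_S^2 / (p_V p_R) = 6.4.

Kp = 6.4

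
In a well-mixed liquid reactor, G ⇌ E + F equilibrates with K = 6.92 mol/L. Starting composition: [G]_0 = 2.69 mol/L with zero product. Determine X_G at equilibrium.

Let X = conversion of G; extent ξ = 2.69·X mol/L.
Concentrations: [G] = 2.69 − 2.69X; [E] = 2.69X; [F] = 2.69X.
K = [E] [F] / ([G]).
Setting equal to 6.92 and solving for X on (0,1) gives X = 0.770.

X = 0.770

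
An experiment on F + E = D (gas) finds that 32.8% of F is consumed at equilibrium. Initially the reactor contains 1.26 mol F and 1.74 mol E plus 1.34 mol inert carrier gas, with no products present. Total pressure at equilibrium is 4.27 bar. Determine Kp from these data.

Take 1.26 mol F as basis and let X be its fractional conversion, so ξ = 1.26X.
At extent ξ: n_F = 1.26 − 1.26X; n_E = 1.74 − 1.26X; n_D = 1.26X; n_I = 1.34 (inert).
Total moles n_T = 4.34 − 1.26X.
At X = 0.328: n_F = 0.847, n_E = 1.33, n_D = 0.413, n_T = 3.93.
p_i = (n_i/n_T)·P. Kp = p_D / (p_F p_E) = 0.338 bar^-1.

Kp = 0.338 bar^-1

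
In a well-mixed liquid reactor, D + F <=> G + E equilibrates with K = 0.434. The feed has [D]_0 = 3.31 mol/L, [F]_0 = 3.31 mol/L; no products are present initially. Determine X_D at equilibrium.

Let X = conversion of D; extent ξ = 3.31·X mol/L.
Concentrations: [D] = 3.31 − 3.31X; [F] = 3.31 − 3.31X; [G] = 3.31X; [E] = 3.31X.
K = [G] [E] / ([D] [F]).
Setting equal to 0.434 and solving for X on (0,1) gives X = 0.397.

X = 0.397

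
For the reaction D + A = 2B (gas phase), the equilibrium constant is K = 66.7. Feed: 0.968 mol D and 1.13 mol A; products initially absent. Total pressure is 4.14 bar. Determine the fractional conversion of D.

Take 0.968 mol D as basis and let X be its fractional conversion, so ξ = 0.968X.
Species balance: n_D = 0.968 − 0.968X; n_A = 1.13 − 0.968X; n_B = 1.94X.
Since Δν = 0, n_T = 2.1 throughout.
y_i = n_i/n_T, p_i = y_i·P. K = p_B^2 / (p_D p_A).
Setting this equal to 66.7 and taking the physical root (0 < X < 1) gives X = 0.858.

X = 0.858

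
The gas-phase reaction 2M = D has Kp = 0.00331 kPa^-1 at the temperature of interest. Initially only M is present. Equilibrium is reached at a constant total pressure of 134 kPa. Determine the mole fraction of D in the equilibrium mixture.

Take 1 mol M as basis and let X be its fractional conversion, so ξ = 0.5X.
Moles: n_M = 1 − X; n_D = 0.5X.
Summing: n_T = 1 − 0.5X.
y_i = n_i/n_T, p_i = y_i·P. Kp = p_D / (p_M^2).
This yields a degree-2 equation in X; solving on (0,1), X = 0.400.
Then n_D = 0.2, n_T = 0.8, so y_D = 0.250.

y_D = 0.250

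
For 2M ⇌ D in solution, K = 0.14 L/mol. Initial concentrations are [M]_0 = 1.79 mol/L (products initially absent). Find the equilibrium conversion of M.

Let X = conversion of M; extent ξ = 1.79X/2 mol/L.
Concentrations: [M] = 1.79 − 1.79X; [D] = 0.895X.
K = [D] / ([M]^2).
Equating to 0.14 L/mol: the physical root is X = 0.268.

X = 0.268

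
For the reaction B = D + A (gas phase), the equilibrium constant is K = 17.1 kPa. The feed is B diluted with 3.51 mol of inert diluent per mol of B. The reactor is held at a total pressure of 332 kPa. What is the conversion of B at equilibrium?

Let X = conversion of B (basis 1 mol B); extent of reaction ξ = X.
At extent ξ: n_B = 1 − X; n_D = X; n_A = X; n_I = 3.51 (inert).
n_T = Σnᵢ = 4.51 + X.
Mole fractions y_i = n_i/n_T; K = p_D p_A / (p_B) with p_i = y_i·P.
Equating to 17.1 kPa and solving on 0 < X < 1: X = 0.392.

X = 0.392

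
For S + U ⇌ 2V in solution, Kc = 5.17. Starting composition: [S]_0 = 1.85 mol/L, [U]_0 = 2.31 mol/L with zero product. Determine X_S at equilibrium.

X = 0.590

Let X = conversion of S; extent ξ = 1.85·X mol/L.
Concentrations: [S] = 1.85 − 1.85X; [U] = 2.31 − 1.85X; [V] = 3.7X.
Kc = [V]^2 / ([S] [U]).
Equating to 5.17: the physical root is X = 0.590.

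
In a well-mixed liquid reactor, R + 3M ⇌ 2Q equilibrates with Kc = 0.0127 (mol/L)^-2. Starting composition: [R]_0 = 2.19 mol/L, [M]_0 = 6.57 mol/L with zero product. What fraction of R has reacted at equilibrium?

Let X = conversion of R; extent ξ = 2.19·X mol/L.
Concentrations: [R] = 2.19 − 2.19X; [M] = 6.57 − 6.57X; [Q] = 4.38X.
Kc = [Q]^2 / ([R] [M]^3).
Solving Kc = 0.0127 for X ∈ (0,1): X = 0.307.

X = 0.307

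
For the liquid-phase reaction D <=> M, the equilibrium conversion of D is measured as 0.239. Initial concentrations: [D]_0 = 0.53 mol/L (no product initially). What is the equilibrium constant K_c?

Let X = conversion of D.
Concentrations: [D] = 0.53 − 0.53X; [M] = 0.53X.
At X = 0.239: [D] = 0.403, [M] = 0.127.
K_c = [M] / ([D]) = 0.314.

K_c = 0.314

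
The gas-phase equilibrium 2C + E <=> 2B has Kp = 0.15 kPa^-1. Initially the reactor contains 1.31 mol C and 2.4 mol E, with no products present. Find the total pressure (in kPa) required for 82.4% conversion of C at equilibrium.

P = 249 kPa

Let X = conversion of C (basis 1.31 mol C); extent of reaction ξ = 0.655X.
At extent ξ: n_C = 1.31 − 1.31X; n_E = 2.4 − 0.655X; n_B = 1.31X.
Summing: n_T = 3.71 − 0.655X.
Kp = p_B^2 / (p_C^2 p_E) with p_i = (n_i/n_T)·P.
At X = 0.824: the mole-fraction product g(X) = Π y_i^ν_i = 37.35. Since Kp = g(X)·P^{-1}, P = (g/Kp)^(1/1) = (37.35/0.15)^(1/1) = 249 kPa.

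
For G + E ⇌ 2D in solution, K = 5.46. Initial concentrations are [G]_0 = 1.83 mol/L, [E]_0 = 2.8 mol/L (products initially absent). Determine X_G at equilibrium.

X = 0.649

Let X = conversion of G; extent ξ = 1.83·X mol/L.
Concentrations: [G] = 1.83 − 1.83X; [E] = 2.8 − 1.83X; [D] = 3.66X.
K = [D]^2 / ([G] [E]).
Setting equal to 5.46 and solving for X on (0,1) gives X = 0.649.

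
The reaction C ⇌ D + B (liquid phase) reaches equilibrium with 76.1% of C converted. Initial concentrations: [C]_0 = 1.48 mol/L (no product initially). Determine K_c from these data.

K_c = 3.59 mol/L

Let X = conversion of C.
Concentrations: [C] = 1.48 − 1.48X; [D] = 1.48X; [B] = 1.48X.
At X = 0.761: [C] = 0.354, [D] = 1.13, [B] = 1.13.
K_c = [D] [B] / ([C]) = 3.59 mol/L.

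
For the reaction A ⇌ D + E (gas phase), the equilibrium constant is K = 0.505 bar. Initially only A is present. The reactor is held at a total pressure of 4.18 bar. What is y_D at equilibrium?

y_D = 0.247

Let X = conversion of A (basis 1 mol A); extent of reaction ξ = X.
Species balance: n_A = 1 − X; n_D = X; n_E = X.
Total moles n_T = 1 + X.
Mole fractions y_i = n_i/n_T; K = p_D p_E / (p_A) with p_i = y_i·P.
This yields a degree-2 equation in X; solving on (0,1), X = 0.328.
Then n_D = 0.328, n_T = 1.33, so y_D = 0.247.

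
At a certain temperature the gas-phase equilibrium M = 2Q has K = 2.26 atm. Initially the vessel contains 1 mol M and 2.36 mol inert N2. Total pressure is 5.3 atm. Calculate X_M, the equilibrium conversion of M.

X = 0.467

Basis: 1 mol M initially; let X = conversion of M. Extent ξ = X.
Mole table: n_M = 1 − X; n_Q = 2X; n_I = 2.36 (inert).
Summing: n_T = 3.36 + X.
y_i = n_i/n_T, p_i = y_i·P. K = p_Q^2 / (p_M).
Substituting and setting equal to 2.26 atm gives a polynomial in X; the root in (0,1) is X = 0.467.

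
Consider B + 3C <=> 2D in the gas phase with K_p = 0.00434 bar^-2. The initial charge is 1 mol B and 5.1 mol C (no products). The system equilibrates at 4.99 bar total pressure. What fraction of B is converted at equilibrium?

X = 0.235

Take 1 mol B as basis and let X be its fractional conversion, so ξ = X.
Mole table: n_B = 1 − X; n_C = 5.1 − 3X; n_D = 2X.
Summing: n_T = 6.1 − 2X.
Mole fractions y_i = n_i/n_T; K_p = p_D^2 / (p_B p_C^3) with p_i = y_i·P.
Equating to 0.00434 bar^-2 and solving on 0 < X < 1: X = 0.235.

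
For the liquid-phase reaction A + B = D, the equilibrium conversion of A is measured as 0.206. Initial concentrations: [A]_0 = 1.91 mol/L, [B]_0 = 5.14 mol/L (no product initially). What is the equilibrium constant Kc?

Let X = conversion of A.
Concentrations: [A] = 1.91 − 1.91X; [B] = 5.14 − 1.91X; [D] = 1.91X.
At X = 0.206: [A] = 1.52, [B] = 4.75, [D] = 0.393.
Kc = [D] / ([A] [B]) = 0.0547 L/mol.

Kc = 0.0547 L/mol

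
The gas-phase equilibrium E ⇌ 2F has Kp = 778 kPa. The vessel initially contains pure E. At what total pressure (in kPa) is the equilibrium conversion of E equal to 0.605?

Let X = conversion of E (basis 1 mol E); extent of reaction ξ = X.
Mole table: n_E = 1 − X; n_F = 2X.
Total moles n_T = 1 + X.
Kp = p_F^2 / (p_E) with p_i = (n_i/n_T)·P.
At X = 0.605: the mole-fraction product g(X) = Π y_i^ν_i = 2.309. Since Kp = g(X)·P^{1}, P = (Kp/g)^(1/1) = (778/2.309)^(1/1) = 337 kPa.

P = 337 kPa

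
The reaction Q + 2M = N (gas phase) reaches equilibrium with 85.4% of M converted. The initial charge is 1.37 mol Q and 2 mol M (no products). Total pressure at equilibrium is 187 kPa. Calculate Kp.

Take 2 mol M as basis and let X be its fractional conversion, so ξ = X.
Mole table: n_Q = 1.37 − X; n_M = 2 − 2X; n_N = X.
n_T = Σnᵢ = 3.37 − 2X.
At X = 0.854: n_Q = 0.516, n_M = 0.292, n_N = 0.854, n_T = 1.66.
p_i = (n_i/n_T)·P. Kp = p_N / (p_Q p_M^2) = 0.00153 kPa^-2.

Kp = 0.00153 kPa^-2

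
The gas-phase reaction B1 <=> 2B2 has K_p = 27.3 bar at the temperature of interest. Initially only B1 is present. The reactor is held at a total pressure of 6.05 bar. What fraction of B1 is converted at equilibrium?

Take 1 mol B1 as basis and let X be its fractional conversion, so ξ = X.
Species balance: n_B1 = 1 − X; n_B2 = 2X.
Summing: n_T = 1 + X.
y_i = n_i/n_T, p_i = y_i·P. K_p = p_B2^2 / (p_B1).
Substituting and setting equal to 27.3 bar gives a polynomial in X; the root in (0,1) is X = 0.728.

X = 0.728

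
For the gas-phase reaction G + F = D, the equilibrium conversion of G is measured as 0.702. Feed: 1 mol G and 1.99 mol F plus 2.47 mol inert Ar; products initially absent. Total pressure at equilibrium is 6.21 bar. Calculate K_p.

Take 1 mol G as basis and let X be its fractional conversion, so ξ = X.
Mole table: n_G = 1 − X; n_F = 1.99 − X; n_D = X; n_I = 2.47 (inert).
Summing: n_T = 5.46 − X.
At X = 0.702: n_G = 0.298, n_F = 1.29, n_D = 0.702, n_T = 4.76.
p_i = (n_i/n_T)·P. K_p = p_D / (p_G p_F) = 1.4 bar^-1.

K_p = 1.4 bar^-1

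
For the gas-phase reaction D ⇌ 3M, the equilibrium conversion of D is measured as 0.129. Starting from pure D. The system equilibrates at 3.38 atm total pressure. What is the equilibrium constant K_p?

K_p = 0.48 atm^2

Take 1 mol D as basis and let X be its fractional conversion, so ξ = X.
Mole table: n_D = 1 − X; n_M = 3X.
Summing: n_T = 1 + 2X.
At X = 0.129: n_D = 0.871, n_M = 0.387, n_T = 1.26.
p_i = (n_i/n_T)·P. K_p = p_M^3 / (p_D) = 0.48 atm^2.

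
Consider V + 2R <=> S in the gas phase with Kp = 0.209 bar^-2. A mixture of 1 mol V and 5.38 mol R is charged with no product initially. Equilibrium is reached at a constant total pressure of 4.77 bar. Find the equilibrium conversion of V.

X = 0.750

Let X = conversion of V (basis 1 mol V); extent of reaction ξ = X.
Moles: n_V = 1 − X; n_R = 5.38 − 2X; n_S = X.
n_T = Σnᵢ = 6.38 − 2X.
Mole fractions y_i = n_i/n_T; Kp = p_S / (p_V p_R^2) with p_i = y_i·P.
Setting this equal to 0.209 bar^-2 and taking the physical root (0 < X < 1) gives X = 0.750.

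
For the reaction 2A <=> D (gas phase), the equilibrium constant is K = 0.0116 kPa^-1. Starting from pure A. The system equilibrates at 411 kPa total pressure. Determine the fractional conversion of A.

X = 0.777

Basis: 1 mol A initially; let X = conversion of A. Extent ξ = 0.5X.
Moles: n_A = 1 − X; n_D = 0.5X.
Total moles n_T = 1 − 0.5X.
y_i = n_i/n_T, p_i = y_i·P. K = p_D / (p_A^2).
Setting this equal to 0.0116 kPa^-1 and taking the physical root (0 < X < 1) gives X = 0.777.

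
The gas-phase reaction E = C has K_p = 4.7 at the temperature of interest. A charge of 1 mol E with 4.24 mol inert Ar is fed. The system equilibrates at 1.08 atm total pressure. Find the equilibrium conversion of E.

X = 0.825

Take 1 mol E as basis and let X be its fractional conversion, so ξ = X.
Moles: n_E = 1 − X; n_C = X; n_I = 4.24 (inert).
Total moles n_T = 5.24 (Δν = 0, constant).
With p_i = (n_i/n_T)P, K_p = p_C / (p_E).
Substituting and setting equal to 4.7 gives a polynomial in X; the root in (0,1) is X = 0.825.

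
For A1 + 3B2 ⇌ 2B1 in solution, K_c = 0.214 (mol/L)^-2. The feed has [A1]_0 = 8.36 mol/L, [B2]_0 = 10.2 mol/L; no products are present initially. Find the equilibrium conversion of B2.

X = 0.734

Let X = conversion of B2; extent ξ = 10.2X/3 mol/L.
Concentrations: [A1] = 8.36 − 3.4X; [B2] = 10.2 − 10.2X; [B1] = 6.8X.
K_c = [B1]^2 / ([A1] [B2]^3).
Equating to 0.214 (mol/L)^-2: the physical root is X = 0.734.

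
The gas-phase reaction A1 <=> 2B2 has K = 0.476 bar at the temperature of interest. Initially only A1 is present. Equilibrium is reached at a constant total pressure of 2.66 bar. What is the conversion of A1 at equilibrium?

X = 0.207

Take 1 mol A1 as basis and let X be its fractional conversion, so ξ = X.
Moles: n_A1 = 1 − X; n_B2 = 2X.
n_T = Σnᵢ = 1 + X.
Mole fractions y_i = n_i/n_T; K = p_B2^2 / (p_A1) with p_i = y_i·P.
Setting this equal to 0.476 bar and taking the physical root (0 < X < 1) gives X = 0.207.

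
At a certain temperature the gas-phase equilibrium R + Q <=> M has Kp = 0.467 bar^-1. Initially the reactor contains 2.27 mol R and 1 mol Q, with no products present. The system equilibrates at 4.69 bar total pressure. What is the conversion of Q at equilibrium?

Basis: 1 mol Q initially; let X = conversion of Q. Extent ξ = X.
At extent ξ: n_R = 2.27 − X; n_Q = 1 − X; n_M = X.
Total moles n_T = 3.27 − X.
With p_i = (n_i/n_T)P, Kp = p_M / (p_R p_Q).
Equating to 0.467 bar^-1 and solving on 0 < X < 1: X = 0.579.

X = 0.579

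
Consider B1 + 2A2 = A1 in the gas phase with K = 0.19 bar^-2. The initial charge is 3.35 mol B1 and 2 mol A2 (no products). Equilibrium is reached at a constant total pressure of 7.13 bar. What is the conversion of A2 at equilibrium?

X = 0.677

Basis: 2 mol A2 initially; let X = conversion of A2. Extent ξ = X.
Mole table: n_B1 = 3.35 − X; n_A2 = 2 − 2X; n_A1 = X.
Total moles n_T = 5.35 − 2X.
Mole fractions y_i = n_i/n_T; K = p_A1 / (p_B1 p_A2^2) with p_i = y_i·P.
Equating to 0.19 bar^-2 and solving on 0 < X < 1: X = 0.677.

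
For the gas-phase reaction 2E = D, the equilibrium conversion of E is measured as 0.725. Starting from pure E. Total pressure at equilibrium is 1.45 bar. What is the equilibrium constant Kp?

Basis: 1 mol E initially; let X = conversion of E. Extent ξ = 0.5X.
At extent ξ: n_E = 1 − X; n_D = 0.5X.
Total moles n_T = 1 − 0.5X.
At X = 0.725: n_E = 0.275, n_D = 0.362, n_T = 0.637.
p_i = (n_i/n_T)·P. Kp = p_D / (p_E^2) = 2.11 bar^-1.

Kp = 2.11 bar^-1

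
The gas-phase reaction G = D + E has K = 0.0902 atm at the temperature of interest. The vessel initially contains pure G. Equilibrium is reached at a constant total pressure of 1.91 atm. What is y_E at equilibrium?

Basis: 1 mol G initially; let X = conversion of G. Extent ξ = X.
Species balance: n_G = 1 − X; n_D = X; n_E = X.
Summing: n_T = 1 + X.
y_i = n_i/n_T, p_i = y_i·P. K = p_D p_E / (p_G).
Setting this equal to 0.0902 atm and taking the physical root (0 < X < 1) gives X = 0.212.
Then n_E = 0.212, n_T = 1.21, so y_E = 0.175.

y_E = 0.175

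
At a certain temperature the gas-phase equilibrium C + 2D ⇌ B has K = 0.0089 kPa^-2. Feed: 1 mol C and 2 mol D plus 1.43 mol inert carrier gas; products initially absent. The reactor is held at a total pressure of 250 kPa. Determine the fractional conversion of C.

X = 0.858

Basis: 1 mol C initially; let X = conversion of C. Extent ξ = X.
Species balance: n_C = 1 − X; n_D = 2 − 2X; n_B = X; n_I = 1.43 (inert).
Summing: n_T = 4.43 − 2X.
y_i = n_i/n_T, p_i = y_i·P. K = p_B / (p_C p_D^2).
Substituting and setting equal to 0.0089 kPa^-2 gives a polynomial in X; the root in (0,1) is X = 0.858.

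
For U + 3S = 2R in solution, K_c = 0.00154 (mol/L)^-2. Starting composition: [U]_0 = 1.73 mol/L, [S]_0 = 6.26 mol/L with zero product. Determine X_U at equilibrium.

Let X = conversion of U; extent ξ = 1.73·X mol/L.
Concentrations: [U] = 1.73 − 1.73X; [S] = 6.26 − 5.19X; [R] = 3.46X.
K_c = [R]^2 / ([U] [S]^3).
Setting equal to 0.00154 and solving for X on (0,1) gives X = 0.170.

X = 0.170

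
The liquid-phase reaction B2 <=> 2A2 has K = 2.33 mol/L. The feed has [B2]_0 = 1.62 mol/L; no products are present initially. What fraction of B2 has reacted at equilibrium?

X = 0.446

Let X = conversion of B2; extent ξ = 1.62·X mol/L.
Concentrations: [B2] = 1.62 − 1.62X; [A2] = 3.24X.
K = [A2]^2 / ([B2]).
Setting equal to 2.33 and solving for X on (0,1) gives X = 0.446.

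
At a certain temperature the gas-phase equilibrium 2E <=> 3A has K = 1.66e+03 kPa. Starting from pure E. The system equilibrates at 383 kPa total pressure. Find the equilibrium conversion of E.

X = 0.622

Take 1 mol E as basis and let X be its fractional conversion, so ξ = 0.5X.
Species balance: n_E = 1 − X; n_A = 1.5X.
n_T = Σnᵢ = 1 + 0.5X.
Mole fractions y_i = n_i/n_T; K = p_A^3 / (p_E^2) with p_i = y_i·P.
Setting this equal to 1.66e+03 kPa and taking the physical root (0 < X < 1) gives X = 0.622.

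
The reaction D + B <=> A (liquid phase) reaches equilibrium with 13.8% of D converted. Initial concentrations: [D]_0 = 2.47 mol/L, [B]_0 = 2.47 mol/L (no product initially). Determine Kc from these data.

Kc = 0.0752 L/mol

Let X = conversion of D.
Concentrations: [D] = 2.47 − 2.47X; [B] = 2.47 − 2.47X; [A] = 2.47X.
At X = 0.138: [D] = 2.13, [B] = 2.13, [A] = 0.341.
Kc = [A] / ([D] [B]) = 0.0752 L/mol.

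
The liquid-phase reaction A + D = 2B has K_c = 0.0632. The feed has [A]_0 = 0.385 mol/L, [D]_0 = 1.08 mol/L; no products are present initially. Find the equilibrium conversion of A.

Let X = conversion of A; extent ξ = 0.385·X mol/L.
Concentrations: [A] = 0.385 − 0.385X; [D] = 1.08 − 0.385X; [B] = 0.77X.
K_c = [B]^2 / ([A] [D]).
Equating to 0.0632: the physical root is X = 0.184.

X = 0.184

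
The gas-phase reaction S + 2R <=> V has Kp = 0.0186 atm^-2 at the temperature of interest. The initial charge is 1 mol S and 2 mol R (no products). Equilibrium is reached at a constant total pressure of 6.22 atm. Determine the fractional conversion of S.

Basis: 1 mol S initially; let X = conversion of S. Extent ξ = X.
Mole table: n_S = 1 − X; n_R = 2 − 2X; n_V = X.
Total moles n_T = 3 − 2X.
With p_i = (n_i/n_T)P, Kp = p_V / (p_S p_R^2).
This yields a degree-3 equation in X; solving on (0,1), X = 0.212.

X = 0.212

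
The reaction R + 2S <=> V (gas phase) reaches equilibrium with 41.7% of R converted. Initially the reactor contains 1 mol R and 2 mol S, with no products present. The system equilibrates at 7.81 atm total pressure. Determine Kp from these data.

Kp = 0.0405 atm^-2

Take 1 mol R as basis and let X be its fractional conversion, so ξ = X.
At extent ξ: n_R = 1 − X; n_S = 2 − 2X; n_V = X.
Summing: n_T = 3 − 2X.
At X = 0.417: n_R = 0.583, n_S = 1.17, n_V = 0.417, n_T = 2.17.
p_i = (n_i/n_T)·P. Kp = p_V / (p_R p_S^2) = 0.0405 atm^-2.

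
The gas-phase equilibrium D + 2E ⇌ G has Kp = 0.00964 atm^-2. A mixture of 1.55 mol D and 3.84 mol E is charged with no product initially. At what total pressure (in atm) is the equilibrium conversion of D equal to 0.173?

Take 1.55 mol D as basis and let X be its fractional conversion, so ξ = 1.55X.
At extent ξ: n_D = 1.55 − 1.55X; n_E = 3.84 − 3.1X; n_G = 1.55X.
n_T = Σnᵢ = 5.39 − 3.1X.
Kp = p_G / (p_D p_E^2) with p_i = (n_i/n_T)·P.
At X = 0.173: the mole-fraction product g(X) = Π y_i^ν_i = 0.4515. Since Kp = g(X)·P^{-2}, P = (g/Kp)^(1/2) = (0.4515/0.00964)^(1/2) = 6.84 atm.

P = 6.84 atm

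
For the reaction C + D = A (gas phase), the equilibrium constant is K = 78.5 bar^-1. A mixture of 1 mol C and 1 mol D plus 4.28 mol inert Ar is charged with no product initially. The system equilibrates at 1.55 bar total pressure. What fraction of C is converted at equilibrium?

X = 0.809

Take 1 mol C as basis and let X be its fractional conversion, so ξ = X.
Moles: n_C = 1 − X; n_D = 1 − X; n_A = X; n_I = 4.28 (inert).
n_T = Σnᵢ = 6.28 − X.
Mole fractions y_i = n_i/n_T; K = p_A / (p_C p_D) with p_i = y_i·P.
Setting this equal to 78.5 bar^-1 and taking the physical root (0 < X < 1) gives X = 0.809.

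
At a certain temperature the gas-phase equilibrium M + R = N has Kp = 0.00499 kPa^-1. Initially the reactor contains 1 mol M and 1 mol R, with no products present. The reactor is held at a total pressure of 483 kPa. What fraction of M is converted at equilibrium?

Let X = conversion of M (basis 1 mol M); extent of reaction ξ = X.
Moles: n_M = 1 − X; n_R = 1 − X; n_N = X.
n_T = Σnᵢ = 2 − X.
Mole fractions y_i = n_i/n_T; Kp = p_N / (p_M p_R) with p_i = y_i·P.
Substituting and setting equal to 0.00499 kPa^-1 gives a polynomial in X; the root in (0,1) is X = 0.458.

X = 0.458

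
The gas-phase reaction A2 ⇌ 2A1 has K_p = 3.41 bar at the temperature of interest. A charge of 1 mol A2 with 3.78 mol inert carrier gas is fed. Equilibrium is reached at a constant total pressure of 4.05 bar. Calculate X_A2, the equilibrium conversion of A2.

X = 0.640

Basis: 1 mol A2 initially; let X = conversion of A2. Extent ξ = X.
Moles: n_A2 = 1 − X; n_A1 = 2X; n_I = 3.78 (inert).
n_T = Σnᵢ = 4.78 + X.
Mole fractions y_i = n_i/n_T; K_p = p_A1^2 / (p_A2) with p_i = y_i·P.
This yields a degree-2 equation in X; solving on (0,1), X = 0.640.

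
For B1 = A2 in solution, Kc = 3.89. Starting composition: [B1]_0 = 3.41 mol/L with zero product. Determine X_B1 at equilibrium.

X = 0.796

Let X = conversion of B1; extent ξ = 3.41·X mol/L.
Concentrations: [B1] = 3.41 − 3.41X; [A2] = 3.41X.
Kc = [A2] / ([B1]).
Solving Kc = 3.89 for X ∈ (0,1): X = 0.796.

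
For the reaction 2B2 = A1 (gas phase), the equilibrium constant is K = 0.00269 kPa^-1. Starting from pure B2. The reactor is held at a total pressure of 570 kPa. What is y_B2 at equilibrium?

y_B2 = 0.545

Take 1 mol B2 as basis and let X be its fractional conversion, so ξ = 0.5X.
At extent ξ: n_B2 = 1 − X; n_A1 = 0.5X.
Summing: n_T = 1 − 0.5X.
y_i = n_i/n_T, p_i = y_i·P. K = p_A1 / (p_B2^2).
Equating to 0.00269 kPa^-1 and solving on 0 < X < 1: X = 0.626.
Then n_B2 = 0.374, n_T = 0.687, so y_B2 = 0.545.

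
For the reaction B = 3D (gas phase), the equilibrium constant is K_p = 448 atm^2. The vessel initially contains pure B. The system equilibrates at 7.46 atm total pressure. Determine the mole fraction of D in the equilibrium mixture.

Take 1 mol B as basis and let X be its fractional conversion, so ξ = X.
Mole table: n_B = 1 − X; n_D = 3X.
Summing: n_T = 1 + 2X.
Mole fractions y_i = n_i/n_T; K_p = p_D^3 / (p_B) with p_i = y_i·P.
Substituting and setting equal to 448 atm^2 gives a polynomial in X; the root in (0,1) is X = 0.765.
Then n_D = 2.3, n_T = 2.53, so y_D = 0.907.

y_D = 0.907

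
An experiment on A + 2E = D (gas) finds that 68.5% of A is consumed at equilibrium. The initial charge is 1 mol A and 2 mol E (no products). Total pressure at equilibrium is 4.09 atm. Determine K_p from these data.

Basis: 1 mol A initially; let X = conversion of A. Extent ξ = X.
At extent ξ: n_A = 1 − X; n_E = 2 − 2X; n_D = X.
Total moles n_T = 3 − 2X.
At X = 0.685: n_A = 0.315, n_E = 0.63, n_D = 0.685, n_T = 1.63.
p_i = (n_i/n_T)·P. K_p = p_D / (p_A p_E^2) = 0.87 atm^-2.

K_p = 0.87 atm^-2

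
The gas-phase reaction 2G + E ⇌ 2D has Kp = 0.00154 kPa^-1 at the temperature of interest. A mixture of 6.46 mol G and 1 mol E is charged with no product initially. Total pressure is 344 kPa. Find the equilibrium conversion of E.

Let X = conversion of E (basis 1 mol E); extent of reaction ξ = X.
Mole table: n_G = 6.46 − 2X; n_E = 1 − X; n_D = 2X.
n_T = Σnᵢ = 7.46 − X.
y_i = n_i/n_T, p_i = y_i·P. Kp = p_D^2 / (p_G^2 p_E).
This yields a degree-3 equation in X; solving on (0,1), X = 0.519.

X = 0.519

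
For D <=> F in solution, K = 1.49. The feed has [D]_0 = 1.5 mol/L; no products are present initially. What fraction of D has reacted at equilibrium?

X = 0.598

Let X = conversion of D; extent ξ = 1.5·X mol/L.
Concentrations: [D] = 1.5 − 1.5X; [F] = 1.5X.
K = [F] / ([D]).
Solving K = 1.49 for X ∈ (0,1): X = 0.598.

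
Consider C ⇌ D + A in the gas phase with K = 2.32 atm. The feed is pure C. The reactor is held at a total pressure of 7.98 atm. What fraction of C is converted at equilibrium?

Take 1 mol C as basis and let X be its fractional conversion, so ξ = X.
At extent ξ: n_C = 1 − X; n_D = X; n_A = X.
Summing: n_T = 1 + X.
Mole fractions y_i = n_i/n_T; K = p_D p_A / (p_C) with p_i = y_i·P.
This yields a degree-2 equation in X; solving on (0,1), X = 0.475.

X = 0.475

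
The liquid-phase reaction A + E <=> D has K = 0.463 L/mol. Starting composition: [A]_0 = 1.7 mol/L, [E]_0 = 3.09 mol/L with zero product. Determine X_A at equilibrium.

Let X = conversion of A; extent ξ = 1.7·X mol/L.
Concentrations: [A] = 1.7 − 1.7X; [E] = 3.09 − 1.7X; [D] = 1.7X.
K = [D] / ([A] [E]).
Solving K = 0.463 for X ∈ (0,1): X = 0.508.

X = 0.508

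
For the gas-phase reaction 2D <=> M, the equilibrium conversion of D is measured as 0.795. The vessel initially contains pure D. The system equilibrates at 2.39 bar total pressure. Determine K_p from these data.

K_p = 2.38 bar^-1

Let X = conversion of D (basis 1 mol D); extent of reaction ξ = 0.5X.
Mole table: n_D = 1 − X; n_M = 0.5X.
n_T = Σnᵢ = 1 − 0.5X.
At X = 0.795: n_D = 0.205, n_M = 0.398, n_T = 0.603.
p_i = (n_i/n_T)·P. K_p = p_M / (p_D^2) = 2.38 bar^-1.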